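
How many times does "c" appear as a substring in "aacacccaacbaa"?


Searching for "c" in "aacacccaacbaa"
Scanning each position:
  Position 0: "a" => no
  Position 1: "a" => no
  Position 2: "c" => MATCH
  Position 3: "a" => no
  Position 4: "c" => MATCH
  Position 5: "c" => MATCH
  Position 6: "c" => MATCH
  Position 7: "a" => no
  Position 8: "a" => no
  Position 9: "c" => MATCH
  Position 10: "b" => no
  Position 11: "a" => no
  Position 12: "a" => no
Total occurrences: 5

5


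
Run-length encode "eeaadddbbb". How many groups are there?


Input: eeaadddbbb
Scanning for consecutive runs:
  Group 1: 'e' x 2 (positions 0-1)
  Group 2: 'a' x 2 (positions 2-3)
  Group 3: 'd' x 3 (positions 4-6)
  Group 4: 'b' x 3 (positions 7-9)
Total groups: 4

4


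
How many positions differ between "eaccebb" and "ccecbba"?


Comparing "eaccebb" and "ccecbba" position by position:
  Position 0: 'e' vs 'c' => DIFFER
  Position 1: 'a' vs 'c' => DIFFER
  Position 2: 'c' vs 'e' => DIFFER
  Position 3: 'c' vs 'c' => same
  Position 4: 'e' vs 'b' => DIFFER
  Position 5: 'b' vs 'b' => same
  Position 6: 'b' vs 'a' => DIFFER
Positions that differ: 5

5


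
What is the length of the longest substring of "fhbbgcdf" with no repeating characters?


Input: "fhbbgcdf"
Sliding window (track last position of each char):
  Position 0 ('f'): window [0,0] length 1 -- new best
  Position 1 ('h'): window [0,1] length 2 -- new best
  Position 2 ('b'): window [0,2] length 3 -- new best
  Position 3 ('b'): repeat (last at 2), move window start to 3
  Position 3 ('b'): window [3,3] length 1
  Position 4 ('g'): window [3,4] length 2
  Position 5 ('c'): window [3,5] length 3
  Position 6 ('d'): window [3,6] length 4 -- new best
  Position 7 ('f'): window [3,7] length 5 -- new best
Longest substring with no repeats: "bgcdf" with length 5

5


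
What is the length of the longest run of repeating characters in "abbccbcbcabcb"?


Input: "abbccbcbcabcb"
Scanning for longest run:
  Position 1 ('b'): new char, reset run to 1
  Position 2 ('b'): continues run of 'b', length=2
  Position 3 ('c'): new char, reset run to 1
  Position 4 ('c'): continues run of 'c', length=2
  Position 5 ('b'): new char, reset run to 1
  Position 6 ('c'): new char, reset run to 1
  Position 7 ('b'): new char, reset run to 1
  Position 8 ('c'): new char, reset run to 1
  Position 9 ('a'): new char, reset run to 1
  Position 10 ('b'): new char, reset run to 1
  Position 11 ('c'): new char, reset run to 1
  Position 12 ('b'): new char, reset run to 1
Longest run: 'b' with length 2

2


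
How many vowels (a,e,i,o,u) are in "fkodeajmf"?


Input: fkodeajmf
Checking each character:
  'f' at position 0: consonant
  'k' at position 1: consonant
  'o' at position 2: vowel (running total: 1)
  'd' at position 3: consonant
  'e' at position 4: vowel (running total: 2)
  'a' at position 5: vowel (running total: 3)
  'j' at position 6: consonant
  'm' at position 7: consonant
  'f' at position 8: consonant
Total vowels: 3

3


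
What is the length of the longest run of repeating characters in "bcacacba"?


Input: "bcacacba"
Scanning for longest run:
  Position 1 ('c'): new char, reset run to 1
  Position 2 ('a'): new char, reset run to 1
  Position 3 ('c'): new char, reset run to 1
  Position 4 ('a'): new char, reset run to 1
  Position 5 ('c'): new char, reset run to 1
  Position 6 ('b'): new char, reset run to 1
  Position 7 ('a'): new char, reset run to 1
Longest run: 'b' with length 1

1


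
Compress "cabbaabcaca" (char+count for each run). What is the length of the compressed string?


Input: cabbaabcaca
Runs:
  'c' x 1 => "c1"
  'a' x 1 => "a1"
  'b' x 2 => "b2"
  'a' x 2 => "a2"
  'b' x 1 => "b1"
  'c' x 1 => "c1"
  'a' x 1 => "a1"
  'c' x 1 => "c1"
  'a' x 1 => "a1"
Compressed: "c1a1b2a2b1c1a1c1a1"
Compressed length: 18

18


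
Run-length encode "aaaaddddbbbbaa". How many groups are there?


Input: aaaaddddbbbbaa
Scanning for consecutive runs:
  Group 1: 'a' x 4 (positions 0-3)
  Group 2: 'd' x 4 (positions 4-7)
  Group 3: 'b' x 4 (positions 8-11)
  Group 4: 'a' x 2 (positions 12-13)
Total groups: 4

4


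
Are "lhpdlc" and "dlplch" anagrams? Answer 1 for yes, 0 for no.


Strings: "lhpdlc", "dlplch"
Sorted first:  cdhllp
Sorted second: cdhllp
Sorted forms match => anagrams

1


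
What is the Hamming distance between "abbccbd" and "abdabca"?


Comparing "abbccbd" and "abdabca" position by position:
  Position 0: 'a' vs 'a' => same
  Position 1: 'b' vs 'b' => same
  Position 2: 'b' vs 'd' => differ
  Position 3: 'c' vs 'a' => differ
  Position 4: 'c' vs 'b' => differ
  Position 5: 'b' vs 'c' => differ
  Position 6: 'd' vs 'a' => differ
Total differences (Hamming distance): 5

5


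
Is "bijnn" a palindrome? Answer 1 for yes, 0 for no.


Input: bijnn
Reversed: nnjib
  Compare pos 0 ('b') with pos 4 ('n'): MISMATCH
  Compare pos 1 ('i') with pos 3 ('n'): MISMATCH
Result: not a palindrome

0


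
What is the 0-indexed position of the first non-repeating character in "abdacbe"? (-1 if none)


Input: abdacbe
Character frequencies:
  'a': 2
  'b': 2
  'c': 1
  'd': 1
  'e': 1
Scanning left to right for freq == 1:
  Position 0 ('a'): freq=2, skip
  Position 1 ('b'): freq=2, skip
  Position 2 ('d'): unique! => answer = 2

2


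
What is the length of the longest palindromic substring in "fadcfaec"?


Input: "fadcfaec"
Checking substrings for palindromes:
  No multi-char palindromic substrings found
Longest palindromic substring: "f" with length 1

1


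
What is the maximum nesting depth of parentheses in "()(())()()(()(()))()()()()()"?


Input: "()(())()()(()(()))()()()()()"
Tracking depth:
  Position 0 '(': depth becomes 1
  Position 1 ')': depth becomes 0
  Position 2 '(': depth becomes 1
  Position 3 '(': depth becomes 2
  Position 4 ')': depth becomes 1
  Position 5 ')': depth becomes 0
  Position 6 '(': depth becomes 1
  Position 7 ')': depth becomes 0
  Position 8 '(': depth becomes 1
  Position 9 ')': depth becomes 0
  Position 10 '(': depth becomes 1
  Position 11 '(': depth becomes 2
  Position 12 ')': depth becomes 1
  Position 13 '(': depth becomes 2
  Position 14 '(': depth becomes 3
  Position 15 ')': depth becomes 2
  Position 16 ')': depth becomes 1
  Position 17 ')': depth becomes 0
  Position 18 '(': depth becomes 1
  Position 19 ')': depth becomes 0
  Position 20 '(': depth becomes 1
  Position 21 ')': depth becomes 0
  Position 22 '(': depth becomes 1
  Position 23 ')': depth becomes 0
  Position 24 '(': depth becomes 1
  Position 25 ')': depth becomes 0
  Position 26 '(': depth becomes 1
  Position 27 ')': depth becomes 0
Maximum depth reached: 3

3


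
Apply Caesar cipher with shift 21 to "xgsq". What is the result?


Caesar cipher: shift "xgsq" by 21
  'x' (pos 23) + 21 = pos 18 = 's'
  'g' (pos 6) + 21 = pos 1 = 'b'
  's' (pos 18) + 21 = pos 13 = 'n'
  'q' (pos 16) + 21 = pos 11 = 'l'
Result: sbnl

sbnl


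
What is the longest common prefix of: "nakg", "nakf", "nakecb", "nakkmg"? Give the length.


Words: nakg, nakf, nakecb, nakkmg
  Position 0: all 'n' => match
  Position 1: all 'a' => match
  Position 2: all 'k' => match
  Position 3: ('g', 'f', 'e', 'k') => mismatch, stop
LCP = "nak" (length 3)

3


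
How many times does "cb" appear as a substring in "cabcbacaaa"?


Searching for "cb" in "cabcbacaaa"
Scanning each position:
  Position 0: "ca" => no
  Position 1: "ab" => no
  Position 2: "bc" => no
  Position 3: "cb" => MATCH
  Position 4: "ba" => no
  Position 5: "ac" => no
  Position 6: "ca" => no
  Position 7: "aa" => no
  Position 8: "aa" => no
Total occurrences: 1

1


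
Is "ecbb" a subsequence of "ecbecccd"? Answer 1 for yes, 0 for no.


Check if "ecbb" is a subsequence of "ecbecccd"
Greedy scan:
  Position 0 ('e'): matches sub[0] = 'e'
  Position 1 ('c'): matches sub[1] = 'c'
  Position 2 ('b'): matches sub[2] = 'b'
  Position 3 ('e'): no match needed
  Position 4 ('c'): no match needed
  Position 5 ('c'): no match needed
  Position 6 ('c'): no match needed
  Position 7 ('d'): no match needed
Only matched 3/4 characters => not a subsequence

0


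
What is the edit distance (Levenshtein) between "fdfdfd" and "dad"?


Computing edit distance: "fdfdfd" -> "dad"
DP table:
           d    a    d
      0    1    2    3
  f   1    1    2    3
  d   2    1    2    2
  f   3    2    2    3
  d   4    3    3    2
  f   5    4    4    3
  d   6    5    5    4
Edit distance = dp[6][3] = 4

4


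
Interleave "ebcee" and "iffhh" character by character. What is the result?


Interleaving "ebcee" and "iffhh":
  Position 0: 'e' from first, 'i' from second => "ei"
  Position 1: 'b' from first, 'f' from second => "bf"
  Position 2: 'c' from first, 'f' from second => "cf"
  Position 3: 'e' from first, 'h' from second => "eh"
  Position 4: 'e' from first, 'h' from second => "eh"
Result: eibfcfeheh

eibfcfeheh


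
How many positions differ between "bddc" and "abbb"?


Comparing "bddc" and "abbb" position by position:
  Position 0: 'b' vs 'a' => DIFFER
  Position 1: 'd' vs 'b' => DIFFER
  Position 2: 'd' vs 'b' => DIFFER
  Position 3: 'c' vs 'b' => DIFFER
Positions that differ: 4

4


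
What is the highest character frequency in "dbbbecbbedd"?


Input: dbbbecbbedd
Character counts:
  'b': 5
  'c': 1
  'd': 3
  'e': 2
Maximum frequency: 5

5


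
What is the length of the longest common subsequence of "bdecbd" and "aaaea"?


LCS of "bdecbd" and "aaaea"
DP table:
           a    a    a    e    a
      0    0    0    0    0    0
  b   0    0    0    0    0    0
  d   0    0    0    0    0    0
  e   0    0    0    0    1    1
  c   0    0    0    0    1    1
  b   0    0    0    0    1    1
  d   0    0    0    0    1    1
LCS length = dp[6][5] = 1

1


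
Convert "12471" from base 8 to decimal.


Input: "12471" in base 8
Positional expansion:
  Digit '1' (value 1) x 8^4 = 4096
  Digit '2' (value 2) x 8^3 = 1024
  Digit '4' (value 4) x 8^2 = 256
  Digit '7' (value 7) x 8^1 = 56
  Digit '1' (value 1) x 8^0 = 1
Sum = 5433

5433


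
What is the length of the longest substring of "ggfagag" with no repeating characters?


Input: "ggfagag"
Sliding window (track last position of each char):
  Position 0 ('g'): window [0,0] length 1 -- new best
  Position 1 ('g'): repeat (last at 0), move window start to 1
  Position 1 ('g'): window [1,1] length 1
  Position 2 ('f'): window [1,2] length 2 -- new best
  Position 3 ('a'): window [1,3] length 3 -- new best
  Position 4 ('g'): repeat (last at 1), move window start to 2
  Position 4 ('g'): window [2,4] length 3
  Position 5 ('a'): repeat (last at 3), move window start to 4
  Position 5 ('a'): window [4,5] length 2
  Position 6 ('g'): repeat (last at 4), move window start to 5
  Position 6 ('g'): window [5,6] length 2
Longest substring with no repeats: "gfa" with length 3

3


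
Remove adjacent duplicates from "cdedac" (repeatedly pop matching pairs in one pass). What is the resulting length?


Input: cdedac
Stack-based adjacent duplicate removal:
  Read 'c': push. Stack: c
  Read 'd': push. Stack: cd
  Read 'e': push. Stack: cde
  Read 'd': push. Stack: cded
  Read 'a': push. Stack: cdeda
  Read 'c': push. Stack: cdedac
Final stack: "cdedac" (length 6)

6


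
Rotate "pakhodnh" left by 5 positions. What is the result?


Input: "pakhodnh", rotate left by 5
First 5 characters: "pakho"
Remaining characters: "dnh"
Concatenate remaining + first: "dnh" + "pakho" = "dnhpakho"

dnhpakho


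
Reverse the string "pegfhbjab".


Input: pegfhbjab
Reading characters right to left:
  Position 8: 'b'
  Position 7: 'a'
  Position 6: 'j'
  Position 5: 'b'
  Position 4: 'h'
  Position 3: 'f'
  Position 2: 'g'
  Position 1: 'e'
  Position 0: 'p'
Reversed: bajbhfgep

bajbhfgep


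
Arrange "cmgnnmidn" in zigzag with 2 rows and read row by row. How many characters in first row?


Zigzag "cmgnnmidn" into 2 rows:
Placing characters:
  'c' => row 0
  'm' => row 1
  'g' => row 0
  'n' => row 1
  'n' => row 0
  'm' => row 1
  'i' => row 0
  'd' => row 1
  'n' => row 0
Rows:
  Row 0: "cgnin"
  Row 1: "mnmd"
First row length: 5

5


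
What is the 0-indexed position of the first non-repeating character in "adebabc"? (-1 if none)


Input: adebabc
Character frequencies:
  'a': 2
  'b': 2
  'c': 1
  'd': 1
  'e': 1
Scanning left to right for freq == 1:
  Position 0 ('a'): freq=2, skip
  Position 1 ('d'): unique! => answer = 1

1


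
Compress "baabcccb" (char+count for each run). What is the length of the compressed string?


Input: baabcccb
Runs:
  'b' x 1 => "b1"
  'a' x 2 => "a2"
  'b' x 1 => "b1"
  'c' x 3 => "c3"
  'b' x 1 => "b1"
Compressed: "b1a2b1c3b1"
Compressed length: 10

10


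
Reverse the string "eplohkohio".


Input: eplohkohio
Reading characters right to left:
  Position 9: 'o'
  Position 8: 'i'
  Position 7: 'h'
  Position 6: 'o'
  Position 5: 'k'
  Position 4: 'h'
  Position 3: 'o'
  Position 2: 'l'
  Position 1: 'p'
  Position 0: 'e'
Reversed: oihokholpe

oihokholpe


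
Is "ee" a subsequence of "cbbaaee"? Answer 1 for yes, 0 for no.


Check if "ee" is a subsequence of "cbbaaee"
Greedy scan:
  Position 0 ('c'): no match needed
  Position 1 ('b'): no match needed
  Position 2 ('b'): no match needed
  Position 3 ('a'): no match needed
  Position 4 ('a'): no match needed
  Position 5 ('e'): matches sub[0] = 'e'
  Position 6 ('e'): matches sub[1] = 'e'
All 2 characters matched => is a subsequence

1


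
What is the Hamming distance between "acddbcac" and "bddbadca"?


Comparing "acddbcac" and "bddbadca" position by position:
  Position 0: 'a' vs 'b' => differ
  Position 1: 'c' vs 'd' => differ
  Position 2: 'd' vs 'd' => same
  Position 3: 'd' vs 'b' => differ
  Position 4: 'b' vs 'a' => differ
  Position 5: 'c' vs 'd' => differ
  Position 6: 'a' vs 'c' => differ
  Position 7: 'c' vs 'a' => differ
Total differences (Hamming distance): 7

7


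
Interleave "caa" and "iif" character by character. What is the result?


Interleaving "caa" and "iif":
  Position 0: 'c' from first, 'i' from second => "ci"
  Position 1: 'a' from first, 'i' from second => "ai"
  Position 2: 'a' from first, 'f' from second => "af"
Result: ciaiaf

ciaiaf


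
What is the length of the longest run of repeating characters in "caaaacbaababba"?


Input: "caaaacbaababba"
Scanning for longest run:
  Position 1 ('a'): new char, reset run to 1
  Position 2 ('a'): continues run of 'a', length=2
  Position 3 ('a'): continues run of 'a', length=3
  Position 4 ('a'): continues run of 'a', length=4
  Position 5 ('c'): new char, reset run to 1
  Position 6 ('b'): new char, reset run to 1
  Position 7 ('a'): new char, reset run to 1
  Position 8 ('a'): continues run of 'a', length=2
  Position 9 ('b'): new char, reset run to 1
  Position 10 ('a'): new char, reset run to 1
  Position 11 ('b'): new char, reset run to 1
  Position 12 ('b'): continues run of 'b', length=2
  Position 13 ('a'): new char, reset run to 1
Longest run: 'a' with length 4

4


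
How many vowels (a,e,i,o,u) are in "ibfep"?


Input: ibfep
Checking each character:
  'i' at position 0: vowel (running total: 1)
  'b' at position 1: consonant
  'f' at position 2: consonant
  'e' at position 3: vowel (running total: 2)
  'p' at position 4: consonant
Total vowels: 2

2


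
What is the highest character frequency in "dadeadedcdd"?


Input: dadeadedcdd
Character counts:
  'a': 2
  'c': 1
  'd': 6
  'e': 2
Maximum frequency: 6

6


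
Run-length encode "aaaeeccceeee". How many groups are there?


Input: aaaeeccceeee
Scanning for consecutive runs:
  Group 1: 'a' x 3 (positions 0-2)
  Group 2: 'e' x 2 (positions 3-4)
  Group 3: 'c' x 3 (positions 5-7)
  Group 4: 'e' x 4 (positions 8-11)
Total groups: 4

4


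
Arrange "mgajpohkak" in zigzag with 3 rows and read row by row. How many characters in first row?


Zigzag "mgajpohkak" into 3 rows:
Placing characters:
  'm' => row 0
  'g' => row 1
  'a' => row 2
  'j' => row 1
  'p' => row 0
  'o' => row 1
  'h' => row 2
  'k' => row 1
  'a' => row 0
  'k' => row 1
Rows:
  Row 0: "mpa"
  Row 1: "gjokk"
  Row 2: "ah"
First row length: 3

3


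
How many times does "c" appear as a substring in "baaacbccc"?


Searching for "c" in "baaacbccc"
Scanning each position:
  Position 0: "b" => no
  Position 1: "a" => no
  Position 2: "a" => no
  Position 3: "a" => no
  Position 4: "c" => MATCH
  Position 5: "b" => no
  Position 6: "c" => MATCH
  Position 7: "c" => MATCH
  Position 8: "c" => MATCH
Total occurrences: 4

4


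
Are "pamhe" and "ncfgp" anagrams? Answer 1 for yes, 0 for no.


Strings: "pamhe", "ncfgp"
Sorted first:  aehmp
Sorted second: cfgnp
Differ at position 0: 'a' vs 'c' => not anagrams

0


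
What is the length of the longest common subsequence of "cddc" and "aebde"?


LCS of "cddc" and "aebde"
DP table:
           a    e    b    d    e
      0    0    0    0    0    0
  c   0    0    0    0    0    0
  d   0    0    0    0    1    1
  d   0    0    0    0    1    1
  c   0    0    0    0    1    1
LCS length = dp[4][5] = 1

1


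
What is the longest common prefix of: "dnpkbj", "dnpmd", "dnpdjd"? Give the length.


Words: dnpkbj, dnpmd, dnpdjd
  Position 0: all 'd' => match
  Position 1: all 'n' => match
  Position 2: all 'p' => match
  Position 3: ('k', 'm', 'd') => mismatch, stop
LCP = "dnp" (length 3)

3


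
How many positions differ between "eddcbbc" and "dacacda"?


Comparing "eddcbbc" and "dacacda" position by position:
  Position 0: 'e' vs 'd' => DIFFER
  Position 1: 'd' vs 'a' => DIFFER
  Position 2: 'd' vs 'c' => DIFFER
  Position 3: 'c' vs 'a' => DIFFER
  Position 4: 'b' vs 'c' => DIFFER
  Position 5: 'b' vs 'd' => DIFFER
  Position 6: 'c' vs 'a' => DIFFER
Positions that differ: 7

7


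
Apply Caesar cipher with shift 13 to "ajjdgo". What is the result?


Caesar cipher: shift "ajjdgo" by 13
  'a' (pos 0) + 13 = pos 13 = 'n'
  'j' (pos 9) + 13 = pos 22 = 'w'
  'j' (pos 9) + 13 = pos 22 = 'w'
  'd' (pos 3) + 13 = pos 16 = 'q'
  'g' (pos 6) + 13 = pos 19 = 't'
  'o' (pos 14) + 13 = pos 1 = 'b'
Result: nwwqtb

nwwqtb


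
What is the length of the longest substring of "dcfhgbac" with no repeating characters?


Input: "dcfhgbac"
Sliding window (track last position of each char):
  Position 0 ('d'): window [0,0] length 1 -- new best
  Position 1 ('c'): window [0,1] length 2 -- new best
  Position 2 ('f'): window [0,2] length 3 -- new best
  Position 3 ('h'): window [0,3] length 4 -- new best
  Position 4 ('g'): window [0,4] length 5 -- new best
  Position 5 ('b'): window [0,5] length 6 -- new best
  Position 6 ('a'): window [0,6] length 7 -- new best
  Position 7 ('c'): repeat (last at 1), move window start to 2
  Position 7 ('c'): window [2,7] length 6
Longest substring with no repeats: "dcfhgba" with length 7

7


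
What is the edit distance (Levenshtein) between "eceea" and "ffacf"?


Computing edit distance: "eceea" -> "ffacf"
DP table:
           f    f    a    c    f
      0    1    2    3    4    5
  e   1    1    2    3    4    5
  c   2    2    2    3    3    4
  e   3    3    3    3    4    4
  e   4    4    4    4    4    5
  a   5    5    5    4    5    5
Edit distance = dp[5][5] = 5

5


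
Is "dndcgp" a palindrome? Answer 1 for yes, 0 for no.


Input: dndcgp
Reversed: pgcdnd
  Compare pos 0 ('d') with pos 5 ('p'): MISMATCH
  Compare pos 1 ('n') with pos 4 ('g'): MISMATCH
  Compare pos 2 ('d') with pos 3 ('c'): MISMATCH
Result: not a palindrome

0


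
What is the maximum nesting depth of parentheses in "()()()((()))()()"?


Input: "()()()((()))()()"
Tracking depth:
  Position 0 '(': depth becomes 1
  Position 1 ')': depth becomes 0
  Position 2 '(': depth becomes 1
  Position 3 ')': depth becomes 0
  Position 4 '(': depth becomes 1
  Position 5 ')': depth becomes 0
  Position 6 '(': depth becomes 1
  Position 7 '(': depth becomes 2
  Position 8 '(': depth becomes 3
  Position 9 ')': depth becomes 2
  Position 10 ')': depth becomes 1
  Position 11 ')': depth becomes 0
  Position 12 '(': depth becomes 1
  Position 13 ')': depth becomes 0
  Position 14 '(': depth becomes 1
  Position 15 ')': depth becomes 0
Maximum depth reached: 3

3


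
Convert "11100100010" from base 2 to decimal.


Input: "11100100010" in base 2
Positional expansion:
  Digit '1' (value 1) x 2^10 = 1024
  Digit '1' (value 1) x 2^9 = 512
  Digit '1' (value 1) x 2^8 = 256
  Digit '0' (value 0) x 2^7 = 0
  Digit '0' (value 0) x 2^6 = 0
  Digit '1' (value 1) x 2^5 = 32
  Digit '0' (value 0) x 2^4 = 0
  Digit '0' (value 0) x 2^3 = 0
  Digit '0' (value 0) x 2^2 = 0
  Digit '1' (value 1) x 2^1 = 2
  Digit '0' (value 0) x 2^0 = 0
Sum = 1826

1826


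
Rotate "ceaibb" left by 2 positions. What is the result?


Input: "ceaibb", rotate left by 2
First 2 characters: "ce"
Remaining characters: "aibb"
Concatenate remaining + first: "aibb" + "ce" = "aibbce"

aibbce


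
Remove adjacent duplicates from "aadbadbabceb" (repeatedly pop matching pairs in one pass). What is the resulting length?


Input: aadbadbabceb
Stack-based adjacent duplicate removal:
  Read 'a': push. Stack: a
  Read 'a': matches stack top 'a' => pop. Stack: (empty)
  Read 'd': push. Stack: d
  Read 'b': push. Stack: db
  Read 'a': push. Stack: dba
  Read 'd': push. Stack: dbad
  Read 'b': push. Stack: dbadb
  Read 'a': push. Stack: dbadba
  Read 'b': push. Stack: dbadbab
  Read 'c': push. Stack: dbadbabc
  Read 'e': push. Stack: dbadbabce
  Read 'b': push. Stack: dbadbabceb
Final stack: "dbadbabceb" (length 10)

10


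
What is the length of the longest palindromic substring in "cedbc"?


Input: "cedbc"
Checking substrings for palindromes:
  No multi-char palindromic substrings found
Longest palindromic substring: "c" with length 1

1


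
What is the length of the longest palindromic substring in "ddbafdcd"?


Input: "ddbafdcd"
Checking substrings for palindromes:
  [5:8] "dcd" (len 3) => palindrome
  [0:2] "dd" (len 2) => palindrome
Longest palindromic substring: "dcd" with length 3

3


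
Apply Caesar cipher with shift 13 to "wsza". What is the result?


Caesar cipher: shift "wsza" by 13
  'w' (pos 22) + 13 = pos 9 = 'j'
  's' (pos 18) + 13 = pos 5 = 'f'
  'z' (pos 25) + 13 = pos 12 = 'm'
  'a' (pos 0) + 13 = pos 13 = 'n'
Result: jfmn

jfmn


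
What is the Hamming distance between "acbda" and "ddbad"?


Comparing "acbda" and "ddbad" position by position:
  Position 0: 'a' vs 'd' => differ
  Position 1: 'c' vs 'd' => differ
  Position 2: 'b' vs 'b' => same
  Position 3: 'd' vs 'a' => differ
  Position 4: 'a' vs 'd' => differ
Total differences (Hamming distance): 4

4


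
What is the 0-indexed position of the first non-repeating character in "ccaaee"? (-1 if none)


Input: ccaaee
Character frequencies:
  'a': 2
  'c': 2
  'e': 2
Scanning left to right for freq == 1:
  Position 0 ('c'): freq=2, skip
  Position 1 ('c'): freq=2, skip
  Position 2 ('a'): freq=2, skip
  Position 3 ('a'): freq=2, skip
  Position 4 ('e'): freq=2, skip
  Position 5 ('e'): freq=2, skip
  No unique character found => answer = -1

-1


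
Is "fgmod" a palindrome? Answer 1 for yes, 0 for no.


Input: fgmod
Reversed: domgf
  Compare pos 0 ('f') with pos 4 ('d'): MISMATCH
  Compare pos 1 ('g') with pos 3 ('o'): MISMATCH
Result: not a palindrome

0


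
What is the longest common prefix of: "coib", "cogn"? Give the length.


Words: coib, cogn
  Position 0: all 'c' => match
  Position 1: all 'o' => match
  Position 2: ('i', 'g') => mismatch, stop
LCP = "co" (length 2)

2


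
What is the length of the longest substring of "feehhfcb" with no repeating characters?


Input: "feehhfcb"
Sliding window (track last position of each char):
  Position 0 ('f'): window [0,0] length 1 -- new best
  Position 1 ('e'): window [0,1] length 2 -- new best
  Position 2 ('e'): repeat (last at 1), move window start to 2
  Position 2 ('e'): window [2,2] length 1
  Position 3 ('h'): window [2,3] length 2
  Position 4 ('h'): repeat (last at 3), move window start to 4
  Position 4 ('h'): window [4,4] length 1
  Position 5 ('f'): window [4,5] length 2
  Position 6 ('c'): window [4,6] length 3 -- new best
  Position 7 ('b'): window [4,7] length 4 -- new best
Longest substring with no repeats: "hfcb" with length 4

4


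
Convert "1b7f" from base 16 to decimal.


Input: "1b7f" in base 16
Positional expansion:
  Digit '1' (value 1) x 16^3 = 4096
  Digit 'b' (value 11) x 16^2 = 2816
  Digit '7' (value 7) x 16^1 = 112
  Digit 'f' (value 15) x 16^0 = 15
Sum = 7039

7039


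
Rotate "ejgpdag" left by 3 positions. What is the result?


Input: "ejgpdag", rotate left by 3
First 3 characters: "ejg"
Remaining characters: "pdag"
Concatenate remaining + first: "pdag" + "ejg" = "pdagejg"

pdagejg


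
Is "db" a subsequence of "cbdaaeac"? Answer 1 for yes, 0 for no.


Check if "db" is a subsequence of "cbdaaeac"
Greedy scan:
  Position 0 ('c'): no match needed
  Position 1 ('b'): no match needed
  Position 2 ('d'): matches sub[0] = 'd'
  Position 3 ('a'): no match needed
  Position 4 ('a'): no match needed
  Position 5 ('e'): no match needed
  Position 6 ('a'): no match needed
  Position 7 ('c'): no match needed
Only matched 1/2 characters => not a subsequence

0


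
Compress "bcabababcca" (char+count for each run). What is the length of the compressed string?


Input: bcabababcca
Runs:
  'b' x 1 => "b1"
  'c' x 1 => "c1"
  'a' x 1 => "a1"
  'b' x 1 => "b1"
  'a' x 1 => "a1"
  'b' x 1 => "b1"
  'a' x 1 => "a1"
  'b' x 1 => "b1"
  'c' x 2 => "c2"
  'a' x 1 => "a1"
Compressed: "b1c1a1b1a1b1a1b1c2a1"
Compressed length: 20

20


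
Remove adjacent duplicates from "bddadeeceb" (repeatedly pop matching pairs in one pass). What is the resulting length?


Input: bddadeeceb
Stack-based adjacent duplicate removal:
  Read 'b': push. Stack: b
  Read 'd': push. Stack: bd
  Read 'd': matches stack top 'd' => pop. Stack: b
  Read 'a': push. Stack: ba
  Read 'd': push. Stack: bad
  Read 'e': push. Stack: bade
  Read 'e': matches stack top 'e' => pop. Stack: bad
  Read 'c': push. Stack: badc
  Read 'e': push. Stack: badce
  Read 'b': push. Stack: badceb
Final stack: "badceb" (length 6)

6


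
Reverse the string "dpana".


Input: dpana
Reading characters right to left:
  Position 4: 'a'
  Position 3: 'n'
  Position 2: 'a'
  Position 1: 'p'
  Position 0: 'd'
Reversed: anapd

anapd


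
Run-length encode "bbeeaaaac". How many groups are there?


Input: bbeeaaaac
Scanning for consecutive runs:
  Group 1: 'b' x 2 (positions 0-1)
  Group 2: 'e' x 2 (positions 2-3)
  Group 3: 'a' x 4 (positions 4-7)
  Group 4: 'c' x 1 (positions 8-8)
Total groups: 4

4


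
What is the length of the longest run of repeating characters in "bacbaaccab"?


Input: "bacbaaccab"
Scanning for longest run:
  Position 1 ('a'): new char, reset run to 1
  Position 2 ('c'): new char, reset run to 1
  Position 3 ('b'): new char, reset run to 1
  Position 4 ('a'): new char, reset run to 1
  Position 5 ('a'): continues run of 'a', length=2
  Position 6 ('c'): new char, reset run to 1
  Position 7 ('c'): continues run of 'c', length=2
  Position 8 ('a'): new char, reset run to 1
  Position 9 ('b'): new char, reset run to 1
Longest run: 'a' with length 2

2


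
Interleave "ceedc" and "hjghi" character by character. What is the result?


Interleaving "ceedc" and "hjghi":
  Position 0: 'c' from first, 'h' from second => "ch"
  Position 1: 'e' from first, 'j' from second => "ej"
  Position 2: 'e' from first, 'g' from second => "eg"
  Position 3: 'd' from first, 'h' from second => "dh"
  Position 4: 'c' from first, 'i' from second => "ci"
Result: chejegdhci

chejegdhci


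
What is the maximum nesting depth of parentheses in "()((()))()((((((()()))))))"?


Input: "()((()))()((((((()()))))))"
Tracking depth:
  Position 0 '(': depth becomes 1
  Position 1 ')': depth becomes 0
  Position 2 '(': depth becomes 1
  Position 3 '(': depth becomes 2
  Position 4 '(': depth becomes 3
  Position 5 ')': depth becomes 2
  Position 6 ')': depth becomes 1
  Position 7 ')': depth becomes 0
  Position 8 '(': depth becomes 1
  Position 9 ')': depth becomes 0
  Position 10 '(': depth becomes 1
  Position 11 '(': depth becomes 2
  Position 12 '(': depth becomes 3
  Position 13 '(': depth becomes 4
  Position 14 '(': depth becomes 5
  Position 15 '(': depth becomes 6
  Position 16 '(': depth becomes 7
  Position 17 ')': depth becomes 6
  Position 18 '(': depth becomes 7
  Position 19 ')': depth becomes 6
  Position 20 ')': depth becomes 5
  Position 21 ')': depth becomes 4
  Position 22 ')': depth becomes 3
  Position 23 ')': depth becomes 2
  Position 24 ')': depth becomes 1
  Position 25 ')': depth becomes 0
Maximum depth reached: 7

7


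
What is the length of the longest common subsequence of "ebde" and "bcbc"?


LCS of "ebde" and "bcbc"
DP table:
           b    c    b    c
      0    0    0    0    0
  e   0    0    0    0    0
  b   0    1    1    1    1
  d   0    1    1    1    1
  e   0    1    1    1    1
LCS length = dp[4][4] = 1

1


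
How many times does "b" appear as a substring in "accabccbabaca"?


Searching for "b" in "accabccbabaca"
Scanning each position:
  Position 0: "a" => no
  Position 1: "c" => no
  Position 2: "c" => no
  Position 3: "a" => no
  Position 4: "b" => MATCH
  Position 5: "c" => no
  Position 6: "c" => no
  Position 7: "b" => MATCH
  Position 8: "a" => no
  Position 9: "b" => MATCH
  Position 10: "a" => no
  Position 11: "c" => no
  Position 12: "a" => no
Total occurrences: 3

3


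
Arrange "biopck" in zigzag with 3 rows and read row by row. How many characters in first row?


Zigzag "biopck" into 3 rows:
Placing characters:
  'b' => row 0
  'i' => row 1
  'o' => row 2
  'p' => row 1
  'c' => row 0
  'k' => row 1
Rows:
  Row 0: "bc"
  Row 1: "ipk"
  Row 2: "o"
First row length: 2

2


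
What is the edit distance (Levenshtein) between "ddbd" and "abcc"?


Computing edit distance: "ddbd" -> "abcc"
DP table:
           a    b    c    c
      0    1    2    3    4
  d   1    1    2    3    4
  d   2    2    2    3    4
  b   3    3    2    3    4
  d   4    4    3    3    4
Edit distance = dp[4][4] = 4

4


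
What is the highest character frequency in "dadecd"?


Input: dadecd
Character counts:
  'a': 1
  'c': 1
  'd': 3
  'e': 1
Maximum frequency: 3

3


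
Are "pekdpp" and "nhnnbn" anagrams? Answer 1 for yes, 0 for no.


Strings: "pekdpp", "nhnnbn"
Sorted first:  dekppp
Sorted second: bhnnnn
Differ at position 0: 'd' vs 'b' => not anagrams

0


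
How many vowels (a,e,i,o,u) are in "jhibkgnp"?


Input: jhibkgnp
Checking each character:
  'j' at position 0: consonant
  'h' at position 1: consonant
  'i' at position 2: vowel (running total: 1)
  'b' at position 3: consonant
  'k' at position 4: consonant
  'g' at position 5: consonant
  'n' at position 6: consonant
  'p' at position 7: consonant
Total vowels: 1

1


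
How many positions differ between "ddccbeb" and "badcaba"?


Comparing "ddccbeb" and "badcaba" position by position:
  Position 0: 'd' vs 'b' => DIFFER
  Position 1: 'd' vs 'a' => DIFFER
  Position 2: 'c' vs 'd' => DIFFER
  Position 3: 'c' vs 'c' => same
  Position 4: 'b' vs 'a' => DIFFER
  Position 5: 'e' vs 'b' => DIFFER
  Position 6: 'b' vs 'a' => DIFFER
Positions that differ: 6

6


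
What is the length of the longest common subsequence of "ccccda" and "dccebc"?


LCS of "ccccda" and "dccebc"
DP table:
           d    c    c    e    b    c
      0    0    0    0    0    0    0
  c   0    0    1    1    1    1    1
  c   0    0    1    2    2    2    2
  c   0    0    1    2    2    2    3
  c   0    0    1    2    2    2    3
  d   0    1    1    2    2    2    3
  a   0    1    1    2    2    2    3
LCS length = dp[6][6] = 3

3


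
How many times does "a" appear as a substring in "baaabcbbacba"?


Searching for "a" in "baaabcbbacba"
Scanning each position:
  Position 0: "b" => no
  Position 1: "a" => MATCH
  Position 2: "a" => MATCH
  Position 3: "a" => MATCH
  Position 4: "b" => no
  Position 5: "c" => no
  Position 6: "b" => no
  Position 7: "b" => no
  Position 8: "a" => MATCH
  Position 9: "c" => no
  Position 10: "b" => no
  Position 11: "a" => MATCH
Total occurrences: 5

5


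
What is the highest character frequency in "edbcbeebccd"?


Input: edbcbeebccd
Character counts:
  'b': 3
  'c': 3
  'd': 2
  'e': 3
Maximum frequency: 3

3


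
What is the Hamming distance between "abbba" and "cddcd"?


Comparing "abbba" and "cddcd" position by position:
  Position 0: 'a' vs 'c' => differ
  Position 1: 'b' vs 'd' => differ
  Position 2: 'b' vs 'd' => differ
  Position 3: 'b' vs 'c' => differ
  Position 4: 'a' vs 'd' => differ
Total differences (Hamming distance): 5

5


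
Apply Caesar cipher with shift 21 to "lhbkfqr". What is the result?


Caesar cipher: shift "lhbkfqr" by 21
  'l' (pos 11) + 21 = pos 6 = 'g'
  'h' (pos 7) + 21 = pos 2 = 'c'
  'b' (pos 1) + 21 = pos 22 = 'w'
  'k' (pos 10) + 21 = pos 5 = 'f'
  'f' (pos 5) + 21 = pos 0 = 'a'
  'q' (pos 16) + 21 = pos 11 = 'l'
  'r' (pos 17) + 21 = pos 12 = 'm'
Result: gcwfalm

gcwfalm


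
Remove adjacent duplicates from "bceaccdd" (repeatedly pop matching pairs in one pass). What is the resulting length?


Input: bceaccdd
Stack-based adjacent duplicate removal:
  Read 'b': push. Stack: b
  Read 'c': push. Stack: bc
  Read 'e': push. Stack: bce
  Read 'a': push. Stack: bcea
  Read 'c': push. Stack: bceac
  Read 'c': matches stack top 'c' => pop. Stack: bcea
  Read 'd': push. Stack: bcead
  Read 'd': matches stack top 'd' => pop. Stack: bcea
Final stack: "bcea" (length 4)

4


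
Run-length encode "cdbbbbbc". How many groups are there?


Input: cdbbbbbc
Scanning for consecutive runs:
  Group 1: 'c' x 1 (positions 0-0)
  Group 2: 'd' x 1 (positions 1-1)
  Group 3: 'b' x 5 (positions 2-6)
  Group 4: 'c' x 1 (positions 7-7)
Total groups: 4

4


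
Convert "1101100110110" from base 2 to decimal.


Input: "1101100110110" in base 2
Positional expansion:
  Digit '1' (value 1) x 2^12 = 4096
  Digit '1' (value 1) x 2^11 = 2048
  Digit '0' (value 0) x 2^10 = 0
  Digit '1' (value 1) x 2^9 = 512
  Digit '1' (value 1) x 2^8 = 256
  Digit '0' (value 0) x 2^7 = 0
  Digit '0' (value 0) x 2^6 = 0
  Digit '1' (value 1) x 2^5 = 32
  Digit '1' (value 1) x 2^4 = 16
  Digit '0' (value 0) x 2^3 = 0
  Digit '1' (value 1) x 2^2 = 4
  Digit '1' (value 1) x 2^1 = 2
  Digit '0' (value 0) x 2^0 = 0
Sum = 6966

6966


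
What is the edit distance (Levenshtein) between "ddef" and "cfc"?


Computing edit distance: "ddef" -> "cfc"
DP table:
           c    f    c
      0    1    2    3
  d   1    1    2    3
  d   2    2    2    3
  e   3    3    3    3
  f   4    4    3    4
Edit distance = dp[4][3] = 4

4


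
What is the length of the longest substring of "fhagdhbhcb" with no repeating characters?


Input: "fhagdhbhcb"
Sliding window (track last position of each char):
  Position 0 ('f'): window [0,0] length 1 -- new best
  Position 1 ('h'): window [0,1] length 2 -- new best
  Position 2 ('a'): window [0,2] length 3 -- new best
  Position 3 ('g'): window [0,3] length 4 -- new best
  Position 4 ('d'): window [0,4] length 5 -- new best
  Position 5 ('h'): repeat (last at 1), move window start to 2
  Position 5 ('h'): window [2,5] length 4
  Position 6 ('b'): window [2,6] length 5
  Position 7 ('h'): repeat (last at 5), move window start to 6
  Position 7 ('h'): window [6,7] length 2
  Position 8 ('c'): window [6,8] length 3
  Position 9 ('b'): repeat (last at 6), move window start to 7
  Position 9 ('b'): window [7,9] length 3
Longest substring with no repeats: "fhagd" with length 5

5


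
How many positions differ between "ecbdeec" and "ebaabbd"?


Comparing "ecbdeec" and "ebaabbd" position by position:
  Position 0: 'e' vs 'e' => same
  Position 1: 'c' vs 'b' => DIFFER
  Position 2: 'b' vs 'a' => DIFFER
  Position 3: 'd' vs 'a' => DIFFER
  Position 4: 'e' vs 'b' => DIFFER
  Position 5: 'e' vs 'b' => DIFFER
  Position 6: 'c' vs 'd' => DIFFER
Positions that differ: 6

6


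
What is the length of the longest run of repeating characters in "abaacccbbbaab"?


Input: "abaacccbbbaab"
Scanning for longest run:
  Position 1 ('b'): new char, reset run to 1
  Position 2 ('a'): new char, reset run to 1
  Position 3 ('a'): continues run of 'a', length=2
  Position 4 ('c'): new char, reset run to 1
  Position 5 ('c'): continues run of 'c', length=2
  Position 6 ('c'): continues run of 'c', length=3
  Position 7 ('b'): new char, reset run to 1
  Position 8 ('b'): continues run of 'b', length=2
  Position 9 ('b'): continues run of 'b', length=3
  Position 10 ('a'): new char, reset run to 1
  Position 11 ('a'): continues run of 'a', length=2
  Position 12 ('b'): new char, reset run to 1
Longest run: 'c' with length 3

3


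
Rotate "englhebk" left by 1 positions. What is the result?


Input: "englhebk", rotate left by 1
First 1 characters: "e"
Remaining characters: "nglhebk"
Concatenate remaining + first: "nglhebk" + "e" = "nglhebke"

nglhebke


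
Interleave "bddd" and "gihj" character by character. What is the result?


Interleaving "bddd" and "gihj":
  Position 0: 'b' from first, 'g' from second => "bg"
  Position 1: 'd' from first, 'i' from second => "di"
  Position 2: 'd' from first, 'h' from second => "dh"
  Position 3: 'd' from first, 'j' from second => "dj"
Result: bgdidhdj

bgdidhdj


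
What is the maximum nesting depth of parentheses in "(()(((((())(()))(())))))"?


Input: "(()(((((())(()))(())))))"
Tracking depth:
  Position 0 '(': depth becomes 1
  Position 1 '(': depth becomes 2
  Position 2 ')': depth becomes 1
  Position 3 '(': depth becomes 2
  Position 4 '(': depth becomes 3
  Position 5 '(': depth becomes 4
  Position 6 '(': depth becomes 5
  Position 7 '(': depth becomes 6
  Position 8 '(': depth becomes 7
  Position 9 ')': depth becomes 6
  Position 10 ')': depth becomes 5
  Position 11 '(': depth becomes 6
  Position 12 '(': depth becomes 7
  Position 13 ')': depth becomes 6
  Position 14 ')': depth becomes 5
  Position 15 ')': depth becomes 4
  Position 16 '(': depth becomes 5
  Position 17 '(': depth becomes 6
  Position 18 ')': depth becomes 5
  Position 19 ')': depth becomes 4
  Position 20 ')': depth becomes 3
  Position 21 ')': depth becomes 2
  Position 22 ')': depth becomes 1
  Position 23 ')': depth becomes 0
Maximum depth reached: 7

7


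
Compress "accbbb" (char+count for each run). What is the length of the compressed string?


Input: accbbb
Runs:
  'a' x 1 => "a1"
  'c' x 2 => "c2"
  'b' x 3 => "b3"
Compressed: "a1c2b3"
Compressed length: 6

6


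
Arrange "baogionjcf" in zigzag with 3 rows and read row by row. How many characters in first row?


Zigzag "baogionjcf" into 3 rows:
Placing characters:
  'b' => row 0
  'a' => row 1
  'o' => row 2
  'g' => row 1
  'i' => row 0
  'o' => row 1
  'n' => row 2
  'j' => row 1
  'c' => row 0
  'f' => row 1
Rows:
  Row 0: "bic"
  Row 1: "agojf"
  Row 2: "on"
First row length: 3

3


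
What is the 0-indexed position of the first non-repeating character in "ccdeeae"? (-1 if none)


Input: ccdeeae
Character frequencies:
  'a': 1
  'c': 2
  'd': 1
  'e': 3
Scanning left to right for freq == 1:
  Position 0 ('c'): freq=2, skip
  Position 1 ('c'): freq=2, skip
  Position 2 ('d'): unique! => answer = 2

2


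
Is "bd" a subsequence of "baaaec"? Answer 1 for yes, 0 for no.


Check if "bd" is a subsequence of "baaaec"
Greedy scan:
  Position 0 ('b'): matches sub[0] = 'b'
  Position 1 ('a'): no match needed
  Position 2 ('a'): no match needed
  Position 3 ('a'): no match needed
  Position 4 ('e'): no match needed
  Position 5 ('c'): no match needed
Only matched 1/2 characters => not a subsequence

0


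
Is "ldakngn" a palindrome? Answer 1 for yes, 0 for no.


Input: ldakngn
Reversed: ngnkadl
  Compare pos 0 ('l') with pos 6 ('n'): MISMATCH
  Compare pos 1 ('d') with pos 5 ('g'): MISMATCH
  Compare pos 2 ('a') with pos 4 ('n'): MISMATCH
Result: not a palindrome

0


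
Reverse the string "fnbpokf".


Input: fnbpokf
Reading characters right to left:
  Position 6: 'f'
  Position 5: 'k'
  Position 4: 'o'
  Position 3: 'p'
  Position 2: 'b'
  Position 1: 'n'
  Position 0: 'f'
Reversed: fkopbnf

fkopbnf
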